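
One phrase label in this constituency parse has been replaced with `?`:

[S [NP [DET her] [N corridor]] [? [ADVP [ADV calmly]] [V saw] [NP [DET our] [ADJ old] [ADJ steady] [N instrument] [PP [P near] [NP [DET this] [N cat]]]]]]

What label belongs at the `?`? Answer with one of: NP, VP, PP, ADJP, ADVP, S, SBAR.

VP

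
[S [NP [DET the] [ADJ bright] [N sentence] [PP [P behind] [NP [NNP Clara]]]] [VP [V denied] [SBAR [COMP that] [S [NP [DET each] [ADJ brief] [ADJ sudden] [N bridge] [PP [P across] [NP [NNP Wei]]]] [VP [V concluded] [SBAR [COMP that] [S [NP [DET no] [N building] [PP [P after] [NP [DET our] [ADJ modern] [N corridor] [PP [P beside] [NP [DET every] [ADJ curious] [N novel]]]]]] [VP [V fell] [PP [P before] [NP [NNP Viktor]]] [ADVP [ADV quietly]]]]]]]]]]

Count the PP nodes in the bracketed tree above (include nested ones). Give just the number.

5

Listing each PP by its span: [PP behind Clara]; [PP across Wei]; [PP after our modern corridor beside every curious novel]; [PP beside every curious novel]; [PP before Viktor] — that makes 5.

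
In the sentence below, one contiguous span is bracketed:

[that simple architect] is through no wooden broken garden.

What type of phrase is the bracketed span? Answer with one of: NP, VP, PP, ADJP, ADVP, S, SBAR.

"architect" is the head of the bracketed span, so the span is a noun phrase: NP.

NP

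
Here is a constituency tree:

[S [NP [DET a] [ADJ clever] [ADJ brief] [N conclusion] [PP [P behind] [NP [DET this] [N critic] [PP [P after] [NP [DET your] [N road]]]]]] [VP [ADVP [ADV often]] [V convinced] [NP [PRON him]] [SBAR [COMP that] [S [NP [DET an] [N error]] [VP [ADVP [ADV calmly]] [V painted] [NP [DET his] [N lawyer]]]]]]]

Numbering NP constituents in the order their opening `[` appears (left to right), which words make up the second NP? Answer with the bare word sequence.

this critic after your road

In left-to-right order the NP constituents are "a clever brief conclusion behind this critic after your road"; "this critic after your road"; "your road"; "him"; "an error"; "his lawyer". Number 2 is "this critic after your road".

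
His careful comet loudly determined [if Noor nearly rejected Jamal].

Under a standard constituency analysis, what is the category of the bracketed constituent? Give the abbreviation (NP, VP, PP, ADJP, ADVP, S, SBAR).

SBAR

The bracketed span "if Noor nearly rejected Jamal" is headed by "if", making it a subordinate clause (SBAR).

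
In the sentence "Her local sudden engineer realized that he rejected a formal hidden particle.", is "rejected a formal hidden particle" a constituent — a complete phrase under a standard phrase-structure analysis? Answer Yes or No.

"rejected a formal hidden particle" is exactly the verb phrase [VP rejected a formal hidden particle], a complete constituent.

Yes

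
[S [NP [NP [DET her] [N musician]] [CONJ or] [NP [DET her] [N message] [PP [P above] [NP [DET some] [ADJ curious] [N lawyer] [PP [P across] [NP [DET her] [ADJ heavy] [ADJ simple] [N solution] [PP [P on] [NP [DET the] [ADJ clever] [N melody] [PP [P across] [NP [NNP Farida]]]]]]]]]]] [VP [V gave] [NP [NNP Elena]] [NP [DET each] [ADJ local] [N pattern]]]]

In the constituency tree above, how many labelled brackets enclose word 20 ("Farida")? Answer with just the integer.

Counting open brackets not yet closed at "Farida": [S [NP [NP [PP [NP [PP [NP [PP [NP [PP [NP [NNP = 12.

12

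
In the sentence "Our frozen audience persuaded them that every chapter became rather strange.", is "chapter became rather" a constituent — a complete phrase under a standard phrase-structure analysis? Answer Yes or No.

The sequence begins inside the noun phrase "every chapter" and ends inside the verb phrase "became rather strange"; it crosses a phrase boundary, so no single node in the tree spans exactly those words.

No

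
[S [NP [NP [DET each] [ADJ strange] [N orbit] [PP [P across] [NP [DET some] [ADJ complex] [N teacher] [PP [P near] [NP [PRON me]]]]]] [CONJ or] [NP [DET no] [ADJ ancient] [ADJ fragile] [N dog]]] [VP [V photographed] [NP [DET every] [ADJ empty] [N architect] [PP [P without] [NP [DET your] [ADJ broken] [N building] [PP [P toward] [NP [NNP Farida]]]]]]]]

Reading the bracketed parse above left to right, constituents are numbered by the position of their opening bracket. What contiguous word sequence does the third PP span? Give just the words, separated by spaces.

without your broken building toward Farida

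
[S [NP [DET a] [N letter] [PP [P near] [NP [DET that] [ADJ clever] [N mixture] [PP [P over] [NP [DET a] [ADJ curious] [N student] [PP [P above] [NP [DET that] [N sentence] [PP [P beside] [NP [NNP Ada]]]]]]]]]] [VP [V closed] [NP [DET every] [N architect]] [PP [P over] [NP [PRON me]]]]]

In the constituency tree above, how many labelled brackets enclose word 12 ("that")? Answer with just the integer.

The word sits inside DET, which is inside NP, inside PP, inside NP, inside PP, inside NP, inside PP, inside NP, inside S — 9 brackets in all.

9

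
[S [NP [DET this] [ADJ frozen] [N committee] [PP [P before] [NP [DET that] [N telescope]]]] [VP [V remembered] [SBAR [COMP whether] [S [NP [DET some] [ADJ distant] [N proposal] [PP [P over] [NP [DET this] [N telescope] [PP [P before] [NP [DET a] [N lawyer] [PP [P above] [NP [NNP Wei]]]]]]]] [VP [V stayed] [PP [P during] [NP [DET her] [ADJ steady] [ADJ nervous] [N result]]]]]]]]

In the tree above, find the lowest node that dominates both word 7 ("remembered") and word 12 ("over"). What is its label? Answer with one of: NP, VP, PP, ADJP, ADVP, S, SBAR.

VP

The smallest bracket enclosing both words is [VP remembered whether some distant proposal over this telescope before a lawyer above Wei stayed during her steady nervous result], so the label is VP.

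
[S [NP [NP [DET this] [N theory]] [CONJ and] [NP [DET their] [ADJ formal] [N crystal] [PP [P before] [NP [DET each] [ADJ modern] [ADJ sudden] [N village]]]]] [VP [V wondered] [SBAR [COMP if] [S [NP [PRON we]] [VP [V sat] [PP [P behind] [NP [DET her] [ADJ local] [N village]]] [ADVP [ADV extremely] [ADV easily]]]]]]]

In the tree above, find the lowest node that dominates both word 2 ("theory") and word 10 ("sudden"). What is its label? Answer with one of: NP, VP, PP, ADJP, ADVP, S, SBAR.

Both words fall inside [NP this theory and their formal crystal before each modern sudden village] (words 1–11), and no smaller constituent contains them both. Label: NP.

NP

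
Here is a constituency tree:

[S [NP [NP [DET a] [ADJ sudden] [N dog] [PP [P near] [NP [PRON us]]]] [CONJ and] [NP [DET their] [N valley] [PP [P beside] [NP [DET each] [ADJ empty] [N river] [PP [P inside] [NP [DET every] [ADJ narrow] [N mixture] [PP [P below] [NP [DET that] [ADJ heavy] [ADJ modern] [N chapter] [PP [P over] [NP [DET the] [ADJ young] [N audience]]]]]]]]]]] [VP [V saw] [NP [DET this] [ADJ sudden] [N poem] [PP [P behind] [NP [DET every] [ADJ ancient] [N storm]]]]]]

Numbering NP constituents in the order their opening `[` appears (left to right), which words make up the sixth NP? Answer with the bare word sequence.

every narrow mixture below that heavy modern chapter over the young audience

Opening `[NP` markers occur at word positions 1, 1, 5, 7, 10, 14, 18, 23, 27, 31; the sixth of these opens the constituent [NP every narrow mixture below that heavy modern chapter over the young audience].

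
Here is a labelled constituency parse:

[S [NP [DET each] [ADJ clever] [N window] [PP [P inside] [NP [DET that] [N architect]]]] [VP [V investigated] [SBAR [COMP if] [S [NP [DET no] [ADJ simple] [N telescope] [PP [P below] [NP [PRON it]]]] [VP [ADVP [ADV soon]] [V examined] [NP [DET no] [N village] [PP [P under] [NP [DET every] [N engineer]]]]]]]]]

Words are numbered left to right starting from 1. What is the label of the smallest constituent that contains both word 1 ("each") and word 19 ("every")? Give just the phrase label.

The smallest bracket enclosing both words is [S each clever window inside that architect investigated if no simple telescope below it soon examined no village under every engineer], so the label is S.

S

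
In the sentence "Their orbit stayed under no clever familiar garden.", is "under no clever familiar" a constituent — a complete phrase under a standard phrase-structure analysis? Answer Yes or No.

No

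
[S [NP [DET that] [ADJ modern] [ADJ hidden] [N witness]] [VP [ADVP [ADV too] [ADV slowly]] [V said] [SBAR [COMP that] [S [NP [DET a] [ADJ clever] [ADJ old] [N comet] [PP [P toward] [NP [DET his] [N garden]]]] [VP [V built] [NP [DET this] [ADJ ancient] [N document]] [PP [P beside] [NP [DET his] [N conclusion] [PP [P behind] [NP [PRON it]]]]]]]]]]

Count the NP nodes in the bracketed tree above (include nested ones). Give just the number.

Scanning left to right, an opening `[NP` appears at word positions 1, 9, 14, 17, 21, 24 — 6 in total.

6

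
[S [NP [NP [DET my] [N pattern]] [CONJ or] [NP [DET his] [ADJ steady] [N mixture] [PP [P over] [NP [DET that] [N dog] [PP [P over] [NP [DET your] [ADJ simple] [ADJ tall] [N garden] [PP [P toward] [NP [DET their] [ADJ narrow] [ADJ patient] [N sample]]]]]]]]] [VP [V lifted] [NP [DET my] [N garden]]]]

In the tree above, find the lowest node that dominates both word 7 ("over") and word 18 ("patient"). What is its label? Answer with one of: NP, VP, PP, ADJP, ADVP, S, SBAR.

PP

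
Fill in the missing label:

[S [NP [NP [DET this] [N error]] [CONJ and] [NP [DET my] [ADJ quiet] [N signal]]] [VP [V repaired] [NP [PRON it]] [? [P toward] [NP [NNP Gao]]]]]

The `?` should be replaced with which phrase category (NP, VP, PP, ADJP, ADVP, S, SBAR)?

PP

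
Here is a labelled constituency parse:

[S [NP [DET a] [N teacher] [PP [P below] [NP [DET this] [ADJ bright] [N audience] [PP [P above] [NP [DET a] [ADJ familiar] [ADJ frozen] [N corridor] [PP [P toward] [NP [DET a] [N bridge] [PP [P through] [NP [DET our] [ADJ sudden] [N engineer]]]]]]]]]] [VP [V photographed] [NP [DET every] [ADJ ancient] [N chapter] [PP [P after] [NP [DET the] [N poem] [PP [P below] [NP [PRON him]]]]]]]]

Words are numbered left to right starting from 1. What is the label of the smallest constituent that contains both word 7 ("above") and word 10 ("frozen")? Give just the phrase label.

Word 7 lies under S → NP → PP → NP → PP → P; word 10 lies under S → NP → PP → NP → PP → NP → ADJ. The lowest shared node is the PP.

PP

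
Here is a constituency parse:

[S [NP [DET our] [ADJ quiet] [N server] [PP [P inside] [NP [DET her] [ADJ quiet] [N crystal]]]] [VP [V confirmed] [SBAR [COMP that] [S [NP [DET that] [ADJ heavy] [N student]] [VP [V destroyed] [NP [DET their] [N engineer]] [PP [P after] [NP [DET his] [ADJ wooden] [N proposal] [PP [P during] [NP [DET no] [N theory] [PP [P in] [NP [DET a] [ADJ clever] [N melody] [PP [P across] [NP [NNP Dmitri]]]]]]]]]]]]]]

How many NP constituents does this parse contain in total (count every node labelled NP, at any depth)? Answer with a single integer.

8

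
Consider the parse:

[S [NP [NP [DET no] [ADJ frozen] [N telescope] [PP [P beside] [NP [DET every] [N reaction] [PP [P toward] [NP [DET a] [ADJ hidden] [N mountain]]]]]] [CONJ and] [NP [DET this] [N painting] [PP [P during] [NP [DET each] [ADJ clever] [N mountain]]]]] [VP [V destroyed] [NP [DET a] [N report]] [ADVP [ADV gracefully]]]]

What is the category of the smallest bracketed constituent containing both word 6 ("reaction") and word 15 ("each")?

Word 6 lies under S → NP → NP → PP → NP → N; word 15 lies under S → NP → NP → PP → NP → DET. The lowest shared node is the NP.

NP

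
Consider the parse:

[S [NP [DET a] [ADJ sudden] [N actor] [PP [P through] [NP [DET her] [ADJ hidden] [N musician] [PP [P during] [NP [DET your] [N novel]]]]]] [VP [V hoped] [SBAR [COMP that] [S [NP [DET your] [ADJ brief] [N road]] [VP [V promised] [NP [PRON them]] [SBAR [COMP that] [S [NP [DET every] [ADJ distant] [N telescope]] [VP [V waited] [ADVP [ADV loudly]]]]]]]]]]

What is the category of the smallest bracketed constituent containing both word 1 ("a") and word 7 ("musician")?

NP

The smallest bracket enclosing both words is [NP a sudden actor through her hidden musician during your novel], so the label is NP.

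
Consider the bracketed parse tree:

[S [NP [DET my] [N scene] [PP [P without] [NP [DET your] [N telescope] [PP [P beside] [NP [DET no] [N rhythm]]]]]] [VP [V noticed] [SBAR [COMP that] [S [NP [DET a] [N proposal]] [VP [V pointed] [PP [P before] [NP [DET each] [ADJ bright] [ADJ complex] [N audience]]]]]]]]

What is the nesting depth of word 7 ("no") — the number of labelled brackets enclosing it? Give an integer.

7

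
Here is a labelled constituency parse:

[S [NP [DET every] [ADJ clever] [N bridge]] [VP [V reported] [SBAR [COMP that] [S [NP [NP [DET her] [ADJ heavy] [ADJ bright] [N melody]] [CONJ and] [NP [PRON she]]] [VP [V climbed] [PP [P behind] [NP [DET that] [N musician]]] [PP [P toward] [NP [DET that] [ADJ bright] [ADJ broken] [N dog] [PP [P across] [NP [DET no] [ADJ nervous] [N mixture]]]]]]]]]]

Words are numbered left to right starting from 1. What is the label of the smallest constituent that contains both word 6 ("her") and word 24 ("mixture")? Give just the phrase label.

The smallest bracket enclosing both words is [S her heavy bright melody and she climbed behind that musician toward that bright broken dog across no nervous mixture], so the label is S.

S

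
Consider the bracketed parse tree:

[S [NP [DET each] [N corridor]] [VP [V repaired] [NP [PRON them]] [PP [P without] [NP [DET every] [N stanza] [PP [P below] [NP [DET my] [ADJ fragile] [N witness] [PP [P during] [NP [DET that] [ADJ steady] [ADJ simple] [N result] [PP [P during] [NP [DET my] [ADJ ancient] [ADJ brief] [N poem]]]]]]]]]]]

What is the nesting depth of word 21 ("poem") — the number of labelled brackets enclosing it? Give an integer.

11

Counting open brackets not yet closed at "poem": [S [VP [PP [NP [PP [NP [PP [NP [PP [NP [N = 11.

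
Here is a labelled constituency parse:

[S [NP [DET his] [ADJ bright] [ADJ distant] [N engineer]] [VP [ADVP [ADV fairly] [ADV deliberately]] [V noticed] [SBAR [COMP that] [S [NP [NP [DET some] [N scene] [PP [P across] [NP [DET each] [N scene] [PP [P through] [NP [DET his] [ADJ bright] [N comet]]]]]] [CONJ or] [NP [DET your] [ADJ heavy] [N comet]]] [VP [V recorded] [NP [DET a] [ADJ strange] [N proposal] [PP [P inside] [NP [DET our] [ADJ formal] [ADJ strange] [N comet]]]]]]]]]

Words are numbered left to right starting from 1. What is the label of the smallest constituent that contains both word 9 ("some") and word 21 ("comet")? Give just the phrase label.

NP

Both words fall inside [NP some scene across each scene through his bright comet or your heavy comet] (words 9–21), and no smaller constituent contains them both. Label: NP.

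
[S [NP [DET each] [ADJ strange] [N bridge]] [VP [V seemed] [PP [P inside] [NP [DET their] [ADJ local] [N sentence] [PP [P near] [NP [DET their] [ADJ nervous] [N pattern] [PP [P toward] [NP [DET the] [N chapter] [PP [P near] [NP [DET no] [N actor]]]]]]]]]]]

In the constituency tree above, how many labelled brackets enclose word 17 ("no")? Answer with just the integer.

11

Path from the root down to the word: S → VP → PP → NP → PP → NP → PP → NP → PP → NP → DET. That is 11 enclosing brackets.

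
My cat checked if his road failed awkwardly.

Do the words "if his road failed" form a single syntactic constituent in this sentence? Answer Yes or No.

No

"if" belongs to the complementizer "if" while "failed" belongs to the clause "his road failed awkwardly"; a span that runs across that boundary is not a single phrase.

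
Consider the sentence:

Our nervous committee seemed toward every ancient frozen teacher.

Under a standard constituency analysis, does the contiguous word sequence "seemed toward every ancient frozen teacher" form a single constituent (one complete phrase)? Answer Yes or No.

These words form the whole verb phrase headed by "seemed", so yes — one constituent.

Yes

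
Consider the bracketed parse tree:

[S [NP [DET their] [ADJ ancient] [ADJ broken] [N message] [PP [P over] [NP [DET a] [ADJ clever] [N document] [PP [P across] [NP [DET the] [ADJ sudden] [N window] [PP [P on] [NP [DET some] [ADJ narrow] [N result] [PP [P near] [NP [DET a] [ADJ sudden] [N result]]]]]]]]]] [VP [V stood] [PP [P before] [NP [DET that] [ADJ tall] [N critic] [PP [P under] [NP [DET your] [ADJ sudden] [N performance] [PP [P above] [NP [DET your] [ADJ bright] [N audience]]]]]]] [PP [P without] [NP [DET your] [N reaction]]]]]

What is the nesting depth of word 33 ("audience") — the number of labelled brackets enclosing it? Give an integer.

9

The word sits inside N, which is inside NP, inside PP, inside NP, inside PP, inside NP, inside PP, inside VP, inside S — 9 brackets in all.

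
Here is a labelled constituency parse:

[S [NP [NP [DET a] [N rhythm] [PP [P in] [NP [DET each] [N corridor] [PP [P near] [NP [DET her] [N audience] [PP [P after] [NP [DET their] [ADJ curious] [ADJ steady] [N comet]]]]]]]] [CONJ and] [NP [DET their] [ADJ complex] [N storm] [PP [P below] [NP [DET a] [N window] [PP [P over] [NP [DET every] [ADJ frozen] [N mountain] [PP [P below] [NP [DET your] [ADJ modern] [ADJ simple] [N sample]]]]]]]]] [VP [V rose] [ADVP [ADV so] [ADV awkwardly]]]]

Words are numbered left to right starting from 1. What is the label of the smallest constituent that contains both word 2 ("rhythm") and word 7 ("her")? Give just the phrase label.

NP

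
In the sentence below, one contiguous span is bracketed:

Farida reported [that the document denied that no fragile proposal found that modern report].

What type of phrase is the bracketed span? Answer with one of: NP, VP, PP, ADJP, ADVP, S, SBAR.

SBAR

"that" is the head of the bracketed span, so the span is a subordinate clause: SBAR.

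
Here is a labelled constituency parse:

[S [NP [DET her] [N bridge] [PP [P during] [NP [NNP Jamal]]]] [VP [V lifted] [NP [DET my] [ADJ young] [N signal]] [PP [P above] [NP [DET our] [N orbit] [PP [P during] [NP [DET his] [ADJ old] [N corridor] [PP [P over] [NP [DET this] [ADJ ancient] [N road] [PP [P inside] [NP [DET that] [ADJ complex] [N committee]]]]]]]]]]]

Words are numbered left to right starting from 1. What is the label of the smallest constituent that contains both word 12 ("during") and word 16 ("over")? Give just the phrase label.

PP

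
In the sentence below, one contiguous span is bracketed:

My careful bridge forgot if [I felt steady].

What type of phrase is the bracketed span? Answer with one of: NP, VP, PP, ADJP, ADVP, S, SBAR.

The bracketed span "I felt steady" is headed by "felt", making it a clause (S).

S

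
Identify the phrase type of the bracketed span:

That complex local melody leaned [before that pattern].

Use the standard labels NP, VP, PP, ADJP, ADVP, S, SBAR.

PP

"before" is the head of the bracketed span, so the span is a prepositional phrase: PP.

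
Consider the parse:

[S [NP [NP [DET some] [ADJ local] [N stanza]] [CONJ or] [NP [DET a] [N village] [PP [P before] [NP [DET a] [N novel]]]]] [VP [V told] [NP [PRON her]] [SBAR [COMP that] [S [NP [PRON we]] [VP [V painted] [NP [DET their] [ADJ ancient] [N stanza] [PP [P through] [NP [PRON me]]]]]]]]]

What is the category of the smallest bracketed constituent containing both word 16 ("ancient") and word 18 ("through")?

NP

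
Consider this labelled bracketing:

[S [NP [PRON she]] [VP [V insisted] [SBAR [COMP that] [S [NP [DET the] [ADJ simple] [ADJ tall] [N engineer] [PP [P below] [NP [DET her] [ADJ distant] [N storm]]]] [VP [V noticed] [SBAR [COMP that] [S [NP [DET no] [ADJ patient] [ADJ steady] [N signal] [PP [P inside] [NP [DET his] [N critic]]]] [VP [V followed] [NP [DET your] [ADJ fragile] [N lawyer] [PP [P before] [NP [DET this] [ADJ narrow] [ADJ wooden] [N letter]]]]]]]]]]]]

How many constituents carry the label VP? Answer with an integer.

3

Listing each VP by its span: [VP insisted that the simple tall engineer below her distant storm noticed that no patient steady signal inside his critic followed your fragile lawyer before this narrow wooden letter]; [VP noticed that no patient steady signal inside his critic followed your fragile lawyer before this narrow wooden letter]; [VP followed your fragile lawyer before this narrow wooden letter] — that makes 3.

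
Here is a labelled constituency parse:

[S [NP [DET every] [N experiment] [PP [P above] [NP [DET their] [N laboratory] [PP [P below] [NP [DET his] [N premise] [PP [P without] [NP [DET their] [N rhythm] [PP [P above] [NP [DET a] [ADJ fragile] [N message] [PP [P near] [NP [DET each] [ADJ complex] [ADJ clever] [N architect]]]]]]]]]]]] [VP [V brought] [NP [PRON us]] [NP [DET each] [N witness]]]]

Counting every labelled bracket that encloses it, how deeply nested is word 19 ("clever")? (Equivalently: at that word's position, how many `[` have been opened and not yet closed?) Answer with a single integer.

13

Path from the root down to the word: S → NP → PP → NP → PP → NP → PP → NP → PP → NP → PP → NP → ADJ. That is 13 enclosing brackets.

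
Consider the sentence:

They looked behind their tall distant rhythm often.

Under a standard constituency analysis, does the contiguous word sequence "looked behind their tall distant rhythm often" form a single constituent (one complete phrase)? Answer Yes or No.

Yes

"looked behind their tall distant rhythm often" is exactly the verb phrase [VP looked behind their tall distant rhythm often], a complete constituent.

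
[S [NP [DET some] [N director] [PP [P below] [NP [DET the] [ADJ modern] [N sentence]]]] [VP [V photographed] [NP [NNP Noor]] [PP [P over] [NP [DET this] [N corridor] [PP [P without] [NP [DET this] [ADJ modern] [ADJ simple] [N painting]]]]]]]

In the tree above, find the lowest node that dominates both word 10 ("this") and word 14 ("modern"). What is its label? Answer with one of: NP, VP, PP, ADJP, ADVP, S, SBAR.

NP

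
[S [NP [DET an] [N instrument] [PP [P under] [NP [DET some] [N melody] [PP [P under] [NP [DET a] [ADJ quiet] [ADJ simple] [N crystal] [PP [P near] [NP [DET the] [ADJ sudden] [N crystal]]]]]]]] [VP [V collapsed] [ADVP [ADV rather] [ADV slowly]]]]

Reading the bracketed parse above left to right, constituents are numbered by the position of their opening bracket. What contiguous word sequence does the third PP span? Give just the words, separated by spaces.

near the sudden crystal

Opening `[PP` markers occur at word positions 3, 6, 11; the third of these opens the constituent [PP near the sudden crystal].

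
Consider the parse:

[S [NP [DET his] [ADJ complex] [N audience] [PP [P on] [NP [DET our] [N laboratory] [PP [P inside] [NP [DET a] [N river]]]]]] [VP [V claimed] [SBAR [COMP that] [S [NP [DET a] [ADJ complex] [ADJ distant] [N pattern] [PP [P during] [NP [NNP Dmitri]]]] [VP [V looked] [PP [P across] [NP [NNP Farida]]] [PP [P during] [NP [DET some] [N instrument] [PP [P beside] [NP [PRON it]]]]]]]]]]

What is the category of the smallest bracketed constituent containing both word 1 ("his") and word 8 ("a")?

NP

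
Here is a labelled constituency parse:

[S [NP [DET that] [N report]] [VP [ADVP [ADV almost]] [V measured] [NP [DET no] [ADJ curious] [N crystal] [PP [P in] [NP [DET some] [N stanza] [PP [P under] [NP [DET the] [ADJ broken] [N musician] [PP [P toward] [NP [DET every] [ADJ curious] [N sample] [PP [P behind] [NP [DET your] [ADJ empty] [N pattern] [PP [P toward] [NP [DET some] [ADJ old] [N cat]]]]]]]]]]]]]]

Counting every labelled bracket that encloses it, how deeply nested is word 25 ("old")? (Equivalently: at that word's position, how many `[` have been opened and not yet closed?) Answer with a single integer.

14

The word sits inside ADJ, which is inside NP, inside PP, inside NP, inside PP, inside NP, inside PP, inside NP, inside PP, inside NP, inside PP, inside NP, inside VP, inside S — 14 brackets in all.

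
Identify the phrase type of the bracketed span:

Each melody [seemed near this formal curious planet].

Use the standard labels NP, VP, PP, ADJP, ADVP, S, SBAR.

VP

The span is built around the verb "seemed" — a verb phrase (VP).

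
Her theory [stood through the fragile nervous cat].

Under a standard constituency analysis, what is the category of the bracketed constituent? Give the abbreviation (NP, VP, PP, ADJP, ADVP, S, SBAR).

VP

The span is built around the verb "stood" — a verb phrase (VP).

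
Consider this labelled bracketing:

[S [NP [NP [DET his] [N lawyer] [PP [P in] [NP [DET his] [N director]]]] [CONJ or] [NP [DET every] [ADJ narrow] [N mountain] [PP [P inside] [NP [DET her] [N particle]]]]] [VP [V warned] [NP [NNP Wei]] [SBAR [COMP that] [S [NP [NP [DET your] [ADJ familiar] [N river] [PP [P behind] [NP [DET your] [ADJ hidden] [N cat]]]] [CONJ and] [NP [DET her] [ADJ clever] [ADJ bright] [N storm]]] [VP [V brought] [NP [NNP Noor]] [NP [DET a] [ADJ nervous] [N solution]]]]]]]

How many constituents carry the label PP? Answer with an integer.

Scanning left to right, an opening `[PP` appears at word positions 3, 10, 19 — 3 in total.

3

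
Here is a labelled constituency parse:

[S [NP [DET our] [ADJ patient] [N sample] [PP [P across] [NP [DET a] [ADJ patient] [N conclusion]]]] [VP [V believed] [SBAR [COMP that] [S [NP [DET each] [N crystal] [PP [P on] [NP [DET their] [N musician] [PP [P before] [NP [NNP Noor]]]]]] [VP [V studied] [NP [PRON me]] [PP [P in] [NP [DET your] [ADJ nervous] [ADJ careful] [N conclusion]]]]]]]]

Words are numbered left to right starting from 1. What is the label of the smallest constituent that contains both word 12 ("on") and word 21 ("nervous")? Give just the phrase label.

The smallest bracket enclosing both words is [S each crystal on their musician before Noor studied me in your nervous careful conclusion], so the label is S.

S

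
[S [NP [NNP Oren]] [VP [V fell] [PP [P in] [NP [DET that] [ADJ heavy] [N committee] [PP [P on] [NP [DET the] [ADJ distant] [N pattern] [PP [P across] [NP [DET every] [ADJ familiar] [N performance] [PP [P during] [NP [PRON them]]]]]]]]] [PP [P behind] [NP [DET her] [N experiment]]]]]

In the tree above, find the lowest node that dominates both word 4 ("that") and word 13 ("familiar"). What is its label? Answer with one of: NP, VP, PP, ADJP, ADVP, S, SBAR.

NP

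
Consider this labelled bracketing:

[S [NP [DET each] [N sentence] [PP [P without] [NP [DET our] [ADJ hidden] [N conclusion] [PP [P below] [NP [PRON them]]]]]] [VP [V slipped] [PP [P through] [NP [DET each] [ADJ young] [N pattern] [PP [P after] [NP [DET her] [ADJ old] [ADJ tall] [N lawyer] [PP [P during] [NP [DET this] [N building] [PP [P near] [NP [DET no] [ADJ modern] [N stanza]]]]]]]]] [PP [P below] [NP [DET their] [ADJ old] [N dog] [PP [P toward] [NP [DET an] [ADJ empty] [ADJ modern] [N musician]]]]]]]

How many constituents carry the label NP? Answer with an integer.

9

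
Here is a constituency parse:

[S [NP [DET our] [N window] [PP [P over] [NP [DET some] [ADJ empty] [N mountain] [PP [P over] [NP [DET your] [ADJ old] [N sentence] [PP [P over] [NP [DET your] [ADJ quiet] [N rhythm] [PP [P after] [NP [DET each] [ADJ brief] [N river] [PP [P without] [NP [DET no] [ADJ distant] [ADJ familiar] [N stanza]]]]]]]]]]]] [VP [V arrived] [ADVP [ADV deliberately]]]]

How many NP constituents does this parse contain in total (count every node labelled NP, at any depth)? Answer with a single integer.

The NP constituents are: [NP our window over some empty mountain over your old sentence over your quiet rhythm after each brief river without no distant familiar stanza]; [NP some empty mountain over your old sentence over your quiet rhythm after each brief river without no distant familiar stanza]; [NP your old sentence over your quiet rhythm after each brief river without no distant familiar stanza]; [NP your quiet rhythm after each brief river without no distant familiar stanza]; [NP each brief river without no distant familiar stanza]; [NP no distant familiar stanza]. Total: 6.

6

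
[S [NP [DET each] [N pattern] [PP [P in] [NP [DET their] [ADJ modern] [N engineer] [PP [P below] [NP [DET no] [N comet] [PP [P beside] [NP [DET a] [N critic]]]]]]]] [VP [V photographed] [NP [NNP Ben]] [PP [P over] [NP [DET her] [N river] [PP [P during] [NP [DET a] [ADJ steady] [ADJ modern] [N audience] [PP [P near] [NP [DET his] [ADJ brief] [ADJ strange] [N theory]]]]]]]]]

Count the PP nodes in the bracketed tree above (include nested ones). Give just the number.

Listing each PP by its span: [PP in their modern engineer below no comet beside a critic]; [PP below no comet beside a critic]; [PP beside a critic]; [PP over her river during a steady modern audience near his brief strange theory]; [PP during a steady modern audience near his brief strange theory]; [PP near his brief strange theory] — that makes 6.

6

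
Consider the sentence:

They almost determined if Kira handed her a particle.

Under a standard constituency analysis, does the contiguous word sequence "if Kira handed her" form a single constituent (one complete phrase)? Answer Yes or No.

No

"if" belongs to the complementizer "if" while "her" belongs to the clause "Kira handed her a particle"; a span that runs across that boundary is not a single phrase.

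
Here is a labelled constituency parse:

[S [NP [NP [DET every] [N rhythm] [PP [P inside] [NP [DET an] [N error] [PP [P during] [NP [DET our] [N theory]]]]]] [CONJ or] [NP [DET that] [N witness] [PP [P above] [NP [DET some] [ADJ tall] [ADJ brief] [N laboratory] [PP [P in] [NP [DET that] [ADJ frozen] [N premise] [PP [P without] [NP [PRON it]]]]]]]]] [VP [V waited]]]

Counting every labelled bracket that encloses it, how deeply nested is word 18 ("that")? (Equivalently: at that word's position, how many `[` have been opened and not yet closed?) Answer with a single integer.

8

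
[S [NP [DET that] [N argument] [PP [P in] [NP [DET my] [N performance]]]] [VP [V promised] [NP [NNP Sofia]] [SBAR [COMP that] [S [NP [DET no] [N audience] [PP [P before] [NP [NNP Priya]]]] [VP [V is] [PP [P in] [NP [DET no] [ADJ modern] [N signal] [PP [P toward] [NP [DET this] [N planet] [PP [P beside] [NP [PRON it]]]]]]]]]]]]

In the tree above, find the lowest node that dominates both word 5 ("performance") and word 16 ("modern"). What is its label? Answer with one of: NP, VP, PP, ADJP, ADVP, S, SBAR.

S

Word 5 lies under S → NP → PP → NP → N; word 16 lies under S → VP → SBAR → S → VP → PP → NP → ADJ. The lowest shared node is the S.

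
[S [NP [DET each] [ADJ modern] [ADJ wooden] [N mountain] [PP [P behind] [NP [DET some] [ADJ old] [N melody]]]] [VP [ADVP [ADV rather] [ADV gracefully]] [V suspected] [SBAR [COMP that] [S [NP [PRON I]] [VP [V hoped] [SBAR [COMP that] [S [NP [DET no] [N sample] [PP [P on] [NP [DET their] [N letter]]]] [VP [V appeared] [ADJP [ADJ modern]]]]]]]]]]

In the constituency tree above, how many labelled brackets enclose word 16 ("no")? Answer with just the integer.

9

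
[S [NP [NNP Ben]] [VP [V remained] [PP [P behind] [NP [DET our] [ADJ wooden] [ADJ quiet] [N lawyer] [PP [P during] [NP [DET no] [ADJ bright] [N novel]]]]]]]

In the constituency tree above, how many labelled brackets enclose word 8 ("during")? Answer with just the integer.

Counting open brackets not yet closed at "during": [S [VP [PP [NP [PP [P = 6.

6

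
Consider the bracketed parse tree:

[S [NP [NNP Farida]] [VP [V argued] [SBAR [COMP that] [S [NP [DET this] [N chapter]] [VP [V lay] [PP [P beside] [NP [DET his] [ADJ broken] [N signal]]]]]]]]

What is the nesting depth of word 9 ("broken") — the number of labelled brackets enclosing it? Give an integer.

8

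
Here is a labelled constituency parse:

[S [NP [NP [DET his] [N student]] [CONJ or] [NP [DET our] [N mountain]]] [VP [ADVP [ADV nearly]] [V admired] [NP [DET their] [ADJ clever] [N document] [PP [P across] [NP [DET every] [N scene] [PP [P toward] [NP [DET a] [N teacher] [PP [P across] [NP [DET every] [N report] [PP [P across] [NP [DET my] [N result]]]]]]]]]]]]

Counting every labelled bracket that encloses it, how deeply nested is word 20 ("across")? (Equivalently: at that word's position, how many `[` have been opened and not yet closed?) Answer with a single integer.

Path from the root down to the word: S → VP → NP → PP → NP → PP → NP → PP → NP → PP → P. That is 11 enclosing brackets.

11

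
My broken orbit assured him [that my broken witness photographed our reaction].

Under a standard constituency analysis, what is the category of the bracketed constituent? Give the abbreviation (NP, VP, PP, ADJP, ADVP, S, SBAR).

The span is built around the complementizer "that" — a subordinate clause (SBAR).

SBAR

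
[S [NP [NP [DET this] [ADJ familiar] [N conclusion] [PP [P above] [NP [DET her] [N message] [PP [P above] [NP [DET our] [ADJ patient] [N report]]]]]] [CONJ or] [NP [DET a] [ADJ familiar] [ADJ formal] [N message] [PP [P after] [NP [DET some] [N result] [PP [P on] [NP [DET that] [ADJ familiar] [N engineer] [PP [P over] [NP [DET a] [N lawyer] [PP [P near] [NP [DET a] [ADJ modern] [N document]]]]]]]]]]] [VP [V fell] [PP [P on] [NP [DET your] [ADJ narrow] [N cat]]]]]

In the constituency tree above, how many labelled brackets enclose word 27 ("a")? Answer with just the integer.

Counting open brackets not yet closed at "a": [S [NP [NP [PP [NP [PP [NP [PP [NP [PP [NP [DET = 12.

12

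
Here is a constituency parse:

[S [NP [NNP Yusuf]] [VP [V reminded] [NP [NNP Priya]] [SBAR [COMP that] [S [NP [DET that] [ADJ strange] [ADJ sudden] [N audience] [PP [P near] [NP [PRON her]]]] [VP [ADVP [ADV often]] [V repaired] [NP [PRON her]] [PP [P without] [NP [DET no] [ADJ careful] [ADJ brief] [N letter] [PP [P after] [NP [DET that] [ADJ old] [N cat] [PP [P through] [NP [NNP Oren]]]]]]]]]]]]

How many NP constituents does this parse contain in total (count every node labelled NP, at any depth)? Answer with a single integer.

Scanning left to right, an opening `[NP` appears at word positions 1, 3, 5, 10, 13, 15, 20, 24 — 8 in total.

8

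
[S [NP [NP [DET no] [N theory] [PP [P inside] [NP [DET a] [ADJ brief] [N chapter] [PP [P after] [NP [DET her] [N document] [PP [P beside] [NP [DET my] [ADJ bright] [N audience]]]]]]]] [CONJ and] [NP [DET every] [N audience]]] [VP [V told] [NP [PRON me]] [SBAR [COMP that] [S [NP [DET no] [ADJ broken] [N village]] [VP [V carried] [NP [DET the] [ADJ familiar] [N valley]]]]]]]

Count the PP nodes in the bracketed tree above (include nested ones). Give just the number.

The PP constituents are: [PP inside a brief chapter after her document beside my bright audience]; [PP after her document beside my bright audience]; [PP beside my bright audience]. Total: 3.

3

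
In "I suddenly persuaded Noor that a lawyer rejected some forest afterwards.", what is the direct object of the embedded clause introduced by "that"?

some forest

Within the embedded clause introduced by "that", the direct object of "rejected" is "some forest".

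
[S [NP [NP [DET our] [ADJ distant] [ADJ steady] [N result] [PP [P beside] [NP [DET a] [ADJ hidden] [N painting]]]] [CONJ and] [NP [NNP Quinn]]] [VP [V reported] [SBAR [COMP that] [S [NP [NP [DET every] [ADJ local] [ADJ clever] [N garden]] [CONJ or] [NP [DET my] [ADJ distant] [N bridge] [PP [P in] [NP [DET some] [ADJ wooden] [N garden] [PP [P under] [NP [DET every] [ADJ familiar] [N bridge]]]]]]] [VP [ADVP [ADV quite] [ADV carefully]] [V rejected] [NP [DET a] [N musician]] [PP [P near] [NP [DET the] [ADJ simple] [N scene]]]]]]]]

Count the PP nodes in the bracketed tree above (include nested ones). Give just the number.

The PP constituents are: [PP beside a hidden painting]; [PP in some wooden garden under every familiar bridge]; [PP under every familiar bridge]; [PP near the simple scene]. Total: 4.

4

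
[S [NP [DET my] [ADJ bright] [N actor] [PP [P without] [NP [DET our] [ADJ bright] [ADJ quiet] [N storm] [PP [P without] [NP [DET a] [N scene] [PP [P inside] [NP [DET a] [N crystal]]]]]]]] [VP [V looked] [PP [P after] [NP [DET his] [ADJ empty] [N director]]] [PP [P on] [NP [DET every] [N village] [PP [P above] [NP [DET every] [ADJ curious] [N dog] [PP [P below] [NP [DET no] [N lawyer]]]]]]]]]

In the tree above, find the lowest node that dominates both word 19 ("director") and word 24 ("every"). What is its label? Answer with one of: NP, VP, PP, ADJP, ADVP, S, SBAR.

VP

Word 19 lies under S → VP → PP → NP → N; word 24 lies under S → VP → PP → NP → PP → NP → DET. The lowest shared node is the VP.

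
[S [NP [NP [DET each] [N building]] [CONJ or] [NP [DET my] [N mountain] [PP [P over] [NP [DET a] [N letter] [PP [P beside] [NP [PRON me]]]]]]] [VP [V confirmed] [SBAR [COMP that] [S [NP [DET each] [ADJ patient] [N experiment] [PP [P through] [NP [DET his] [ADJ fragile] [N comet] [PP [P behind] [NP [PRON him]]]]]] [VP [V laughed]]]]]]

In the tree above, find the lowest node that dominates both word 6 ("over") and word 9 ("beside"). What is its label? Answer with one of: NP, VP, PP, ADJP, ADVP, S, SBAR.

PP

Word 6 lies under S → NP → NP → PP → P; word 9 lies under S → NP → NP → PP → NP → PP → P. The lowest shared node is the PP.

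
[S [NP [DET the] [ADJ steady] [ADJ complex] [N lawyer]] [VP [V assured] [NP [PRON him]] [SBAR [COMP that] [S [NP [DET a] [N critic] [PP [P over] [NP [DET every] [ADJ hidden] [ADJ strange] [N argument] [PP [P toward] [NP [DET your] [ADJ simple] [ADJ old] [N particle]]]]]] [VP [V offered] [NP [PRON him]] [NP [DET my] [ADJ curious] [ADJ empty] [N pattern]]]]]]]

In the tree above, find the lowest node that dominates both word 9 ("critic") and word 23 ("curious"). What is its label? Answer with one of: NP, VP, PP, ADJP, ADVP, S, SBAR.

S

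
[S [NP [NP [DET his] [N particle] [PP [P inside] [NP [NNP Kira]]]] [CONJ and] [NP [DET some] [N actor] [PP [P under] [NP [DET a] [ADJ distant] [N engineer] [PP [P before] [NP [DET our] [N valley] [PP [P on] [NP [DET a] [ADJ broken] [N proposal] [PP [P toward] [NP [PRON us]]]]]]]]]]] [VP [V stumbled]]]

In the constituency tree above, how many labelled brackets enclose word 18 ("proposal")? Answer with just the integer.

10

Path from the root down to the word: S → NP → NP → PP → NP → PP → NP → PP → NP → N. That is 10 enclosing brackets.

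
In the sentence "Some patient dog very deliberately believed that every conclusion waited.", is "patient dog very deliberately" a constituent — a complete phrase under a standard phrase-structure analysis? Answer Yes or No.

"patient" belongs to the noun phrase "some patient dog" while "deliberately" belongs to the verb phrase "very deliberately believed that every conclusion waited"; a span that runs across that boundary is not a single phrase.

No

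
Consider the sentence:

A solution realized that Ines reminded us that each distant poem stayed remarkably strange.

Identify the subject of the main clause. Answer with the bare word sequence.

In the main clause the verb is "realized"; the NP preceding it, "a solution", is the subject.

a solution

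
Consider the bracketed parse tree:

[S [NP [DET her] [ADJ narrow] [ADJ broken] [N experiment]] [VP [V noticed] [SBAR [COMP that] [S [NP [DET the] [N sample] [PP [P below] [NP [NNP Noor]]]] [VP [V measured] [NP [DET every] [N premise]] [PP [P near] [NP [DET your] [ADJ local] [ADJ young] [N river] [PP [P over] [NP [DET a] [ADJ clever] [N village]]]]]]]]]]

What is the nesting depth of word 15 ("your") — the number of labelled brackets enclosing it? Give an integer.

8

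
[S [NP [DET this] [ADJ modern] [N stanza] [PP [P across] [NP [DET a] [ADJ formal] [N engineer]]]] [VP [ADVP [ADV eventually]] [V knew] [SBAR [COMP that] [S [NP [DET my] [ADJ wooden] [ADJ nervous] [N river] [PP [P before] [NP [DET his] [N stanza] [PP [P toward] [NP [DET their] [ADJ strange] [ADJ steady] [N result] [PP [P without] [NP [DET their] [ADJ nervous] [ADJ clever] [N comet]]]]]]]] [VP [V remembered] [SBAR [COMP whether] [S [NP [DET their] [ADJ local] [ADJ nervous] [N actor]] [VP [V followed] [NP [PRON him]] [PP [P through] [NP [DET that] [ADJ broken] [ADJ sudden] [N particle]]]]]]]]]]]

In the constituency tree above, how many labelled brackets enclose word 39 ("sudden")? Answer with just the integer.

Path from the root down to the word: S → VP → SBAR → S → VP → SBAR → S → VP → PP → NP → ADJ. That is 11 enclosing brackets.

11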